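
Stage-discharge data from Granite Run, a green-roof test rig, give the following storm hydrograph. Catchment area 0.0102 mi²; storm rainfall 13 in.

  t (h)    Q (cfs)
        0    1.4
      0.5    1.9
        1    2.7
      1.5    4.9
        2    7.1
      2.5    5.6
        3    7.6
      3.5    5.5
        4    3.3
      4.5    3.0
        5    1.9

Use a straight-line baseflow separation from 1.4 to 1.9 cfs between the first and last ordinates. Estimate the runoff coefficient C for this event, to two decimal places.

C ≈ 0.16

ΣQ_DR = 26.75 cfs; V = ΣQ_DR·Δt = 48150 ft³.
Runoff depth d = V / A = 2.032 in.
C = d / P = 2.032 / 13 = 0.16.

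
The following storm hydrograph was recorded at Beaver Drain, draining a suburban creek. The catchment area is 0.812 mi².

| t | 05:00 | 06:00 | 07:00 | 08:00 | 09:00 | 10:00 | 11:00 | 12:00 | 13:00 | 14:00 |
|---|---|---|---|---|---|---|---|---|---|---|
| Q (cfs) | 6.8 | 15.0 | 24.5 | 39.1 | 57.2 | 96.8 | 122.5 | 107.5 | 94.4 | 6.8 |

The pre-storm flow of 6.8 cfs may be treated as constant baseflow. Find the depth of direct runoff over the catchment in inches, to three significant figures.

Direct runoff: 0.0, 8.2, 17.7, 32.3, 50.4, 90.0, 115.7, 100.7, 87.6, 0.0 cfs; ΣQ_DR = 502.6 cfs.
V = ΣQ_DR · Δt = 502.6 × 3600 s = 1.809 × 10^6 ft³.
Over A = 0.812 mi², depth = V / A = 0.959 in.

d ≈ 0.959 in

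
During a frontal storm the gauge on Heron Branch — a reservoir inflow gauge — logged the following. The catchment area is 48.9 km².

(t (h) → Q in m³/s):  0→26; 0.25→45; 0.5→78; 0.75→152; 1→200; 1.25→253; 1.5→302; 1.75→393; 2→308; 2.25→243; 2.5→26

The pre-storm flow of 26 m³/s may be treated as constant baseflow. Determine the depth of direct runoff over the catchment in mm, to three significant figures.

d ≈ 32.0 mm

Direct runoff: 0.0, 19.0, 52.0, 126.0, 174.0, 227.0, 276.0, 367.0, 282.0, 217.0, 0.0 m³/s; ΣQ_DR = 1740 m³/s.
V = ΣQ_DR · Δt = 1740 × 900 s = 1.566 × 10^6 m³.
Over A = 48.9 km², depth = V / A = 32.0 mm.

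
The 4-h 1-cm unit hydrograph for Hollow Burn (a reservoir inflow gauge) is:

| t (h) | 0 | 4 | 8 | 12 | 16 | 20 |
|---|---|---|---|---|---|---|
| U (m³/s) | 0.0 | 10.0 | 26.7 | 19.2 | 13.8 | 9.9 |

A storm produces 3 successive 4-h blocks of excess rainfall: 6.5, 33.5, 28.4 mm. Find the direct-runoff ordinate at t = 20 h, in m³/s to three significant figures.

By discrete convolution, Q_j = Σ (P_i / 10 mm) · U_{j−i}.
At t = 20 h (j=5): Q = (6.5/10)·9.9 + (33.5/10)·13.8 + (28.4/10)·19.2 = 107 m³/s.

Q ≈ 107 m³/s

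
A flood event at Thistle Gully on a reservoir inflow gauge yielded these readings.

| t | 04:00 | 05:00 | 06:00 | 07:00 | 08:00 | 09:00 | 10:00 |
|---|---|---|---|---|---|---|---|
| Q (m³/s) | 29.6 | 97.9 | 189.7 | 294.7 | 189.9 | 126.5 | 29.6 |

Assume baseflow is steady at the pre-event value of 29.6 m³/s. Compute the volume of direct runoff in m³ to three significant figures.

Direct-runoff ordinates (Q − Q_b): 0.0, 68.3, 160.1, 265.1, 160.3, 96.9, 0.0 m³/s.
ΣQ_DR = 750.7 m³/s.
With Δt = 1 h = 3600 s, V = ΣQ_DR · Δt = 750.7 × 3600 = 2.70 × 10^6 m³.

V ≈ 2.70 × 10^6 m³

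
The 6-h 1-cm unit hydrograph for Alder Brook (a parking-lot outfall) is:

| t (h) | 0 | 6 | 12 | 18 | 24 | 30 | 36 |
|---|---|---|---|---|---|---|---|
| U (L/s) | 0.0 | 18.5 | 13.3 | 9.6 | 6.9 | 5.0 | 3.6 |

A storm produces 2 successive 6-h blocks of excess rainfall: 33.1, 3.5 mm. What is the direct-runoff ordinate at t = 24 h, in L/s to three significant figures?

Q ≈ 26.2 L/s

By discrete convolution, Q_j = Σ (P_i / 10 mm) · U_{j−i}.
At t = 24 h (j=4): Q = (33.1/10)·6.9 + (3.5/10)·9.6 = 26.2 L/s.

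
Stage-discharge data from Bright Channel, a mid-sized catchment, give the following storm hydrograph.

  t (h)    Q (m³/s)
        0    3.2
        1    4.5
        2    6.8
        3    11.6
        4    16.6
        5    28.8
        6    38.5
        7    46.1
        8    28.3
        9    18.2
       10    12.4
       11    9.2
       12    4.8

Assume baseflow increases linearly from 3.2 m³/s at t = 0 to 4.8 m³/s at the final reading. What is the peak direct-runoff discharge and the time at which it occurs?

Q_p = 41.97 m³/s at t = 7 h

Subtracting baseflow gives direct-runoff ordinates: 0.00, 1.17, 3.33, 8.00, 12.87, 24.93, 34.50, 41.97, 24.03, 13.80, 7.87, 4.53, 0.00 m³/s.
The maximum is 41.97 m³/s, occurring at the reading for t = 7 h.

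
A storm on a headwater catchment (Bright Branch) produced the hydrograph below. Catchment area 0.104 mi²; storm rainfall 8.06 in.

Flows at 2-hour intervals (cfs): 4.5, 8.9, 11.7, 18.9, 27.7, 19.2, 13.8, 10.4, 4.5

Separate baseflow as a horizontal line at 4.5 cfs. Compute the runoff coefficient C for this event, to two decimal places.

ΣQ_DR = 79.10 cfs; V = ΣQ_DR·Δt = 5.695 × 10^5 ft³.
Runoff depth d = V / A = 2.357 in.
C = d / P = 2.357 / 8.06 = 0.29.

C ≈ 0.29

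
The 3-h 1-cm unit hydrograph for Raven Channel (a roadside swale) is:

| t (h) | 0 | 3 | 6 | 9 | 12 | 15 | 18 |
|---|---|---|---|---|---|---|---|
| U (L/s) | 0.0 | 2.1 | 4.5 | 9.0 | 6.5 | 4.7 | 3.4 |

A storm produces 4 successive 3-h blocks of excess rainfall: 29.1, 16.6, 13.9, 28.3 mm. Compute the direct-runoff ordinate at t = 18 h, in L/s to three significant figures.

Q ≈ 52.2 L/s

By discrete convolution, Q_j = Σ (P_i / 10 mm) · U_{j−i}.
At t = 18 h (j=6): Q = (29.1/10)·3.4 + (16.6/10)·4.7 + (13.9/10)·6.5 + (28.3/10)·9.0 = 52.2 L/s.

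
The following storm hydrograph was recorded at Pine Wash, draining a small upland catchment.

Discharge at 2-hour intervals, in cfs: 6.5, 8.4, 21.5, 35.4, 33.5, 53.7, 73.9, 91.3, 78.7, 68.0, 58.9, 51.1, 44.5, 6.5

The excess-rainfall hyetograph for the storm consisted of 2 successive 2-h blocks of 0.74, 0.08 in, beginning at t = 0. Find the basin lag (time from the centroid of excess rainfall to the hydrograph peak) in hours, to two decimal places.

Centroid of excess rainfall: t_c = Σ P_i·t̄_i / ΣP_i = 1.1951 h (block centres at 1, 3 h).
Hydrograph peak occurs at t = 14 h, so basin lag t_L = 14 − 1.1951 = 12.80 h.

t_L ≈ 12.80 h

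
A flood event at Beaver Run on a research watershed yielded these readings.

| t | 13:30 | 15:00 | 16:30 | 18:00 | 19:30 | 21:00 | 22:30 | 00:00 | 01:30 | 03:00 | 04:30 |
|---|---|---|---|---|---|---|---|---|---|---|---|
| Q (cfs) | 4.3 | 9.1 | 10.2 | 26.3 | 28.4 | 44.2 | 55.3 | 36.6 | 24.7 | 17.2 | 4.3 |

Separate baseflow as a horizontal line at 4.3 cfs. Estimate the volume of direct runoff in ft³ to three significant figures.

Direct-runoff ordinates (Q − Q_b): 0.0, 4.8, 5.9, 22.0, 24.1, 39.9, 51.0, 32.3, 20.4, 12.9, 0.0 cfs.
ΣQ_DR = 213.3 cfs.
With Δt = 1.5 h = 5400 s, V = ΣQ_DR · Δt = 213.3 × 5400 = 1.15 × 10^6 ft³.

V ≈ 1.15 × 10^6 ft³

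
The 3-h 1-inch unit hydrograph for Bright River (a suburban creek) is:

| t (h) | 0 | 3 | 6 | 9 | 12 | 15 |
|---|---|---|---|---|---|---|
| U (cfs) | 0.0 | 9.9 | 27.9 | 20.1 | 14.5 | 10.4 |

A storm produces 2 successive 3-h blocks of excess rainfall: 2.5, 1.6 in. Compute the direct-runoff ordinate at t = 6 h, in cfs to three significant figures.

Q ≈ 85.6 cfs

By discrete convolution, Q_j = Σ (P_i / 1 in) · U_{j−i}.
At t = 6 h (j=2): Q = (2.5/1)·27.9 + (1.6/1)·9.9 = 85.6 cfs.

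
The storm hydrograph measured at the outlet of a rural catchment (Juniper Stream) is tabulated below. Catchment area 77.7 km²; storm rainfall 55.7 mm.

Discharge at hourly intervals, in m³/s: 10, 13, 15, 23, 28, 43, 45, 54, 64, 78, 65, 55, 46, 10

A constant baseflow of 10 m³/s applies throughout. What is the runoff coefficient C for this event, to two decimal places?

C ≈ 0.34

ΣQ_DR = 409.0 m³/s; V = ΣQ_DR·Δt = 1.472 × 10^6 m³.
Runoff depth d = V / A = 18.95 mm.
C = d / P = 18.95 / 55.7 = 0.34.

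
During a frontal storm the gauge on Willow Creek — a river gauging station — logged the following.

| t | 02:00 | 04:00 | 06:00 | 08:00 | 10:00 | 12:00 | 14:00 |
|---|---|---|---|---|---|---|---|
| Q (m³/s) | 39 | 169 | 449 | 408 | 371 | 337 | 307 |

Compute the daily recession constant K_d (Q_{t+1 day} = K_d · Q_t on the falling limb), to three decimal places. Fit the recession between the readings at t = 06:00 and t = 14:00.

K_d ≈ 0.320

Between t = 06:00 and t = 14:00 the flow falls from 449 to 307 m³/s over 4×2 h = 8 h.
Per-interval ratio K = (307/449)^(1/4) = 0.9093; K_d = K^(24/2) = 0.320.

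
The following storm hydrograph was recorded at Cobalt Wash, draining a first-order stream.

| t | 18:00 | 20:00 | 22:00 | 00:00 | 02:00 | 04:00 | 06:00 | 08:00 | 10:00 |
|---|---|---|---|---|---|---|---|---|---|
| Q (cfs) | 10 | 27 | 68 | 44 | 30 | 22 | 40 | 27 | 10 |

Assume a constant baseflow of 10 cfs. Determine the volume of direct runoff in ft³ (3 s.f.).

Direct-runoff ordinates (Q − Q_b): 0.0, 17.0, 58.0, 34.0, 20.0, 12.0, 30.0, 17.0, 0.0 cfs.
ΣQ_DR = 188.0 cfs.
With Δt = 2 h = 7200 s, V = ΣQ_DR · Δt = 188.0 × 7200 = 1.35 × 10^6 ft³.

V ≈ 1.35 × 10^6 ft³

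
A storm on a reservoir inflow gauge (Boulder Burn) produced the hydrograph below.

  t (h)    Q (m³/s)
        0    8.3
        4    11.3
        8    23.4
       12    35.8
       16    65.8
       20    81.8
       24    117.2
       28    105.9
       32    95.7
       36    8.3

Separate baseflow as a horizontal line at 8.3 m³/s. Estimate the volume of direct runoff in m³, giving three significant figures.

Direct-runoff ordinates (Q − Q_b): 0.0, 3.0, 15.1, 27.5, 57.5, 73.5, 108.9, 97.6, 87.4, 0.0 m³/s.
ΣQ_DR = 470.5 m³/s.
With Δt = 4 h = 14400 s, V = ΣQ_DR · Δt = 470.5 × 14400 = 6.78 × 10^6 m³.

V ≈ 6.78 × 10^6 m³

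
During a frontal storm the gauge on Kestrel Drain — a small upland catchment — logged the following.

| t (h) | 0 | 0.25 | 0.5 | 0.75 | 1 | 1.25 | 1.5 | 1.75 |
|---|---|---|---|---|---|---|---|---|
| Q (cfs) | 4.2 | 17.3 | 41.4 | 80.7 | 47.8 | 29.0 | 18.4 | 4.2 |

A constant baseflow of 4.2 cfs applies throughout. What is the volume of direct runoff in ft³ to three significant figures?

V ≈ 1.88 × 10^5 ft³

Direct-runoff ordinates (Q − Q_b): 0.0, 13.1, 37.2, 76.5, 43.6, 24.8, 14.2, 0.0 cfs.
ΣQ_DR = 209.4 cfs.
With Δt = 0.25 h = 900 s, V = ΣQ_DR · Δt = 209.4 × 900 = 1.88 × 10^5 ft³.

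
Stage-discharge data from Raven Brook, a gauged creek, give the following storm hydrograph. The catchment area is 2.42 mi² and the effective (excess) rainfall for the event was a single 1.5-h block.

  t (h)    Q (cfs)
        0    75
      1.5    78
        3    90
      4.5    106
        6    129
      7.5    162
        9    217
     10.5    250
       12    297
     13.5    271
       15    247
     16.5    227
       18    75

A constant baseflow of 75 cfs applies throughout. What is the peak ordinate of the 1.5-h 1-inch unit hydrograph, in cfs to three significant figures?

U_p ≈ 185 cfs

Direct runoff: 0.0, 3.0, 15.0, 31.0, 54.0, 87.0, 142.0, 175.0, 222.0, 196.0, 172.0, 152.0, 0.0 cfs; ΣQ_DR = 1249 cfs, peak = 222.0 cfs.
Runoff depth d = ΣQ_DR·Δt / A = 1249 × 5400 / (2.42 mi²) = 1.200 in.
The 1-inch UH is the DRH scaled by (1 in)/d, so U_p = 222.0 × 1/1.200 = 185 cfs.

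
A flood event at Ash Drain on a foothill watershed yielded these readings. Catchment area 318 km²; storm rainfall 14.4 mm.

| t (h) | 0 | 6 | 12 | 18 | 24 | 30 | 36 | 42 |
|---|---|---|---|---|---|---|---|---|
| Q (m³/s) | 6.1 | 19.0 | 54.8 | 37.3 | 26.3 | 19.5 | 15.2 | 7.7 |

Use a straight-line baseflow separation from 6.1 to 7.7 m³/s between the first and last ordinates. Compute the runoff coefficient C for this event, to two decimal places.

C ≈ 0.62

ΣQ_DR = 130.7 m³/s; V = ΣQ_DR·Δt = 2.823 × 10^6 m³.
Runoff depth d = V / A = 8.878 mm.
C = d / P = 8.878 / 14.4 = 0.62.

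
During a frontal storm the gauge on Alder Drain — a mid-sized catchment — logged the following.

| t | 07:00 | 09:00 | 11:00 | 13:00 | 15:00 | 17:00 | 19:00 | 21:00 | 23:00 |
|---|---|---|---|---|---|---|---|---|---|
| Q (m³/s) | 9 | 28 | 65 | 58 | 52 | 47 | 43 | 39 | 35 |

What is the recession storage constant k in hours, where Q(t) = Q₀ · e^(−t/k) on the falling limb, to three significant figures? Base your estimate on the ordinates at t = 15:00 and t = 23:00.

k ≈ 20.2 h

On the falling limb, Q drops from 52 to 35 m³/s between t = 15:00 and t = 23:00 (Δt = 8 h).
k = −Δt / ln(Q₂/Q₁) = −8 / ln(35/52) = 20.2 h.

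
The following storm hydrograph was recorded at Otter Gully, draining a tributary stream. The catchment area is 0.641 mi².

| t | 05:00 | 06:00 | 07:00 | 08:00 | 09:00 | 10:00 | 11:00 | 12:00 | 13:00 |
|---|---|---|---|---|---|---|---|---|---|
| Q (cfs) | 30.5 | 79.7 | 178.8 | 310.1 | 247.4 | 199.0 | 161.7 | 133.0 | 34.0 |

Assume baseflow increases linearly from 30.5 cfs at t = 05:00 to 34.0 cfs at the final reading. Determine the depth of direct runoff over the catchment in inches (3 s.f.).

d ≈ 2.62 in

Direct runoff: 0.00, 48.76, 147.43, 278.29, 215.15, 166.31, 128.57, 99.44, 0.00 cfs; ΣQ_DR = 1084 cfs.
V = ΣQ_DR · Δt = 1084 × 3600 s = 3.902 × 10^6 ft³.
Over A = 0.641 mi², depth = V / A = 2.62 in.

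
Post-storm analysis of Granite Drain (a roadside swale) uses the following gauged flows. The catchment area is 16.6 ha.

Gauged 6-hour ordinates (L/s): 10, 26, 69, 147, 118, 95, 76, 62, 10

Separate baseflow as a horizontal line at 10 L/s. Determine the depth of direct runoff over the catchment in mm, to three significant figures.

Direct runoff: 0.0, 16.0, 59.0, 137.0, 108.0, 85.0, 66.0, 52.0, 0.0 L/s; ΣQ_DR = 523.0 L/s.
V = ΣQ_DR · Δt = 523.0 × 21600 s = 1.130 × 10^7 L.
Over A = 16.6 ha, depth = V / A = 68.1 mm.

d ≈ 68.1 mm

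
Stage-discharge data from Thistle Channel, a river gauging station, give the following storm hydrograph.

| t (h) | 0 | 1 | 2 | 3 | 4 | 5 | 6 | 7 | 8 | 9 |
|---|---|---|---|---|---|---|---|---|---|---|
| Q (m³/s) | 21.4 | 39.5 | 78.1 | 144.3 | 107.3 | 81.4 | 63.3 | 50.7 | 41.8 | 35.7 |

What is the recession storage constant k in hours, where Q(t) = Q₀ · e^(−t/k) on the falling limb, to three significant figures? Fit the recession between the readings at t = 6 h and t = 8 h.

On the falling limb, Q drops from 63.3 to 41.8 m³/s between t = 6 h and t = 8 h (Δt = 2 h).
k = −Δt / ln(Q₂/Q₁) = −2 / ln(41.8/63.3) = 4.82 h.

k ≈ 4.82 h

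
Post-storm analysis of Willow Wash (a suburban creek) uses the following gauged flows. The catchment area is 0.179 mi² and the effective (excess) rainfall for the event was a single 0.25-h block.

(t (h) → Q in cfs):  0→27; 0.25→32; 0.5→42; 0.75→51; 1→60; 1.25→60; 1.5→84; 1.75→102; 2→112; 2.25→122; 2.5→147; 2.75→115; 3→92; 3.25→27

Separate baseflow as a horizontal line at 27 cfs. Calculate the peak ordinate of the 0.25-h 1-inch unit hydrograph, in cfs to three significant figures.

U_p ≈ 79.8 cfs

Direct runoff: 0.0, 5.0, 15.0, 24.0, 33.0, 33.0, 57.0, 75.0, 85.0, 95.0, 120.0, 88.0, 65.0, 0.0 cfs; ΣQ_DR = 695.0 cfs, peak = 120.0 cfs.
Runoff depth d = ΣQ_DR·Δt / A = 695.0 × 900 / (0.179 mi²) = 1.504 in.
The 1-inch UH is the DRH scaled by (1 in)/d, so U_p = 120.0 × 1/1.504 = 79.8 cfs.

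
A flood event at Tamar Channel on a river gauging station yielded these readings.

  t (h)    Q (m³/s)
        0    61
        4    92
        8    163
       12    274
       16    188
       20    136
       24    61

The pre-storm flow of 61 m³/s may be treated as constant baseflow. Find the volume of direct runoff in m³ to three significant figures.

Direct-runoff ordinates (Q − Q_b): 0.0, 31.0, 102.0, 213.0, 127.0, 75.0, 0.0 m³/s.
ΣQ_DR = 548.0 m³/s.
With Δt = 4 h = 14400 s, V = ΣQ_DR · Δt = 548.0 × 14400 = 7.89 × 10^6 m³.

V ≈ 7.89 × 10^6 m³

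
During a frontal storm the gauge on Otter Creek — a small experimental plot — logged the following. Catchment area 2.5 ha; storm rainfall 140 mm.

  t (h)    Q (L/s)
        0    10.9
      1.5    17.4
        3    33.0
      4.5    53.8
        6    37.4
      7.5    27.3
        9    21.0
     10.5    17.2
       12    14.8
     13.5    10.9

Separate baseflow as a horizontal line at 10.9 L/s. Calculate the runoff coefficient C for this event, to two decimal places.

C ≈ 0.21

ΣQ_DR = 134.7 L/s; V = ΣQ_DR·Δt = 7.274 × 10^5 L.
Runoff depth d = V / A = 29.10 mm.
C = d / P = 29.10 / 140 = 0.21.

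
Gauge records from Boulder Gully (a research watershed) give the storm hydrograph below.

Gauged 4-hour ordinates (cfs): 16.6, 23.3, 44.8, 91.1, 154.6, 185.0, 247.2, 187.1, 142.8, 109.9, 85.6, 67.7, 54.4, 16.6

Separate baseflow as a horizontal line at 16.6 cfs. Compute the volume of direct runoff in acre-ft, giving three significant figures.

V ≈ 395 acre-ft

Direct-runoff ordinates (Q − Q_b): 0.0, 6.7, 28.2, 74.5, 138.0, 168.4, 230.6, 170.5, 126.2, 93.3, 69.0, 51.1, 37.8, 0.0 cfs.
ΣQ_DR = 1194 cfs.
With Δt = 4 h = 14400 s, V = ΣQ_DR · Δt = 1194 × 14400 = 1.72 × 10^7 ft³ = 395 acre-ft.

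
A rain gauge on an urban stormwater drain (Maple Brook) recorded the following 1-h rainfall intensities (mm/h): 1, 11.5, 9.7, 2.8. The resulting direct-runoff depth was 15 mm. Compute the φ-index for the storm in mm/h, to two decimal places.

φ ≈ 3.10 mm/h

Only the 2 blocks with intensity above φ contribute runoff: 11.5, 9.7 mm/h.
Σ(I−φ)·Δt = d  ⇒  (11.5+9.7 − 2φ)·1 = 15
φ = (21.20 − 15/1) / 2 = 3.10 mm/h.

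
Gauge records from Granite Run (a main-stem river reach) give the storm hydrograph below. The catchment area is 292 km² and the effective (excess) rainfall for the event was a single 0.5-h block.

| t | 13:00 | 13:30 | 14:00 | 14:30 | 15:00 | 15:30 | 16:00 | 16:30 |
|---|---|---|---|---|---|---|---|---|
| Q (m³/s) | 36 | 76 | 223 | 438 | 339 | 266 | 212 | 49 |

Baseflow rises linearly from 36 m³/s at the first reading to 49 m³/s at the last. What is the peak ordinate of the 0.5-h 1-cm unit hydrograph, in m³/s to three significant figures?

U_p ≈ 495 m³/s

Direct runoff: 0.00, 38.14, 183.29, 396.43, 295.57, 220.71, 164.86, 0.00 m³/s; ΣQ_DR = 1299 m³/s, peak = 396.43 m³/s.
Runoff depth d = ΣQ_DR·Δt / A = 1299 × 1800 / (292 km²) = 8.008 mm.
The 1-cm UH is the DRH scaled by (10 mm)/d, so U_p = 396.43 × 10/8.008 = 495 m³/s.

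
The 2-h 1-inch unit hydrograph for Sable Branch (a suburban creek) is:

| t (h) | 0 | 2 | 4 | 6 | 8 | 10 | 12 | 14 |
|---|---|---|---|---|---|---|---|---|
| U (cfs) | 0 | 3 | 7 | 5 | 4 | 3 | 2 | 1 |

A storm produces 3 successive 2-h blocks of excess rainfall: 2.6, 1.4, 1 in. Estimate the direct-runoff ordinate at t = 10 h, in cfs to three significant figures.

Q ≈ 18.4 cfs

By discrete convolution, Q_j = Σ (P_i / 1 in) · U_{j−i}.
At t = 10 h (j=5): Q = (2.6/1)·3 + (1.4/1)·4 + (1/1)·5 = 18.4 cfs.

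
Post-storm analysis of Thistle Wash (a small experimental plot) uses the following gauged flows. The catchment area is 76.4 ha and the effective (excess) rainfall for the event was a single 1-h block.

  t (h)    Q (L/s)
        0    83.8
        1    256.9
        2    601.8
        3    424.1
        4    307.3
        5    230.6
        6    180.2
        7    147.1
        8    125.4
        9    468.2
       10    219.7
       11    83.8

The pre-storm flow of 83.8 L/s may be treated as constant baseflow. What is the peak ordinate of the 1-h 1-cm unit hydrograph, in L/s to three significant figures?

Direct runoff: 0.0, 173.1, 518.0, 340.3, 223.5, 146.8, 96.4, 63.3, 41.6, 384.4, 135.9, 0.0 L/s; ΣQ_DR = 2123 L/s, peak = 518.0 L/s.
Runoff depth d = ΣQ_DR·Δt / A = 2123 × 3600 / (76.4 ha) = 10.01 mm.
The 1-cm UH is the DRH scaled by (10 mm)/d, so U_p = 518.0 × 10/10.01 = 518 L/s.

U_p ≈ 518 L/s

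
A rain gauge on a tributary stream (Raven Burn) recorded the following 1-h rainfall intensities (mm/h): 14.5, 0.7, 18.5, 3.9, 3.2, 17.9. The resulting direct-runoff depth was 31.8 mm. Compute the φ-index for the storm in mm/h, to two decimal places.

Only the 3 blocks with intensity above φ contribute runoff: 14.5, 18.5, 17.9 mm/h.
Σ(I−φ)·Δt = d  ⇒  (14.5+18.5+17.9 − 3φ)·1 = 31.8
φ = (50.90 − 31.8/1) / 3 = 6.37 mm/h.

φ ≈ 6.37 mm/h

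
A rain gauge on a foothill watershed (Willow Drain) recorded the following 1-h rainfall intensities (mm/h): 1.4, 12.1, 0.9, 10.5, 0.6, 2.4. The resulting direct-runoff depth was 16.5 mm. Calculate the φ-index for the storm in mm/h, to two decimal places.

Only the 2 blocks with intensity above φ contribute runoff: 12.1, 10.5 mm/h.
Σ(I−φ)·Δt = d  ⇒  (12.1+10.5 − 2φ)·1 = 16.5
φ = (22.60 − 16.5/1) / 2 = 3.05 mm/h.

φ ≈ 3.05 mm/h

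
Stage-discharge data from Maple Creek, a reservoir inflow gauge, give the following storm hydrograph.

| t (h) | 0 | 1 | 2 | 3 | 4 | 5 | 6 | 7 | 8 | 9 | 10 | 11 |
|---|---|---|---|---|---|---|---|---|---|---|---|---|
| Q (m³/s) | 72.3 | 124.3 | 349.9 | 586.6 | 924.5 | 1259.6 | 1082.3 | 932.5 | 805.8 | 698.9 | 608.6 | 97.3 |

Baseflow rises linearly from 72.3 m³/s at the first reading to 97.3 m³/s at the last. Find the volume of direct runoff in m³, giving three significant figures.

V ≈ 2.35 × 10^7 m³

Direct-runoff ordinates (Q − Q_b): 0.00, 49.73, 273.05, 507.48, 843.11, 1175.94, 996.36, 844.29, 715.32, 606.15, 513.57, 0.00 m³/s.
ΣQ_DR = 6525 m³/s.
With Δt = 1 h = 3600 s, V = ΣQ_DR · Δt = 6525 × 3600 = 2.35 × 10^7 m³.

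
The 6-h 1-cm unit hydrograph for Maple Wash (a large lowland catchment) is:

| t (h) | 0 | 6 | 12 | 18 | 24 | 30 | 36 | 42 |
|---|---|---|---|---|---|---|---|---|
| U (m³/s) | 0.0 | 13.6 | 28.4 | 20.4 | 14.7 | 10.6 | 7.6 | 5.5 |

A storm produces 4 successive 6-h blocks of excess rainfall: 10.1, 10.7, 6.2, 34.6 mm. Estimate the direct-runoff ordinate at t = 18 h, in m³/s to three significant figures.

Q ≈ 59.4 m³/s

By discrete convolution, Q_j = Σ (P_i / 10 mm) · U_{j−i}.
At t = 18 h (j=3): Q = (10.1/10)·20.4 + (10.7/10)·28.4 + (6.2/10)·13.6 + (34.6/10)·0.0 = 59.4 m³/s.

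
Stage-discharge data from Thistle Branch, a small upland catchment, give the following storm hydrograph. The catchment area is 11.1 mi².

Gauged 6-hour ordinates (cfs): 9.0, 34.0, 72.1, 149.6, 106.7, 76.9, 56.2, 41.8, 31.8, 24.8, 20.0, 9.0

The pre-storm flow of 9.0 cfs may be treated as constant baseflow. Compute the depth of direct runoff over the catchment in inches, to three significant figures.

Direct runoff: 0.0, 25.0, 63.1, 140.6, 97.7, 67.9, 47.2, 32.8, 22.8, 15.8, 11.0, 0.0 cfs; ΣQ_DR = 523.9 cfs.
V = ΣQ_DR · Δt = 523.9 × 21600 s = 1.132 × 10^7 ft³.
Over A = 11.1 mi², depth = V / A = 0.439 in.

d ≈ 0.439 in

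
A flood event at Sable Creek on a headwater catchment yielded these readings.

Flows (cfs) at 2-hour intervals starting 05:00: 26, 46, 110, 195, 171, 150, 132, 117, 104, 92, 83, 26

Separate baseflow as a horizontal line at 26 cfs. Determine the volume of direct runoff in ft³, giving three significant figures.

Direct-runoff ordinates (Q − Q_b): 0.0, 20.0, 84.0, 169.0, 145.0, 124.0, 106.0, 91.0, 78.0, 66.0, 57.0, 0.0 cfs.
ΣQ_DR = 940.0 cfs.
With Δt = 2 h = 7200 s, V = ΣQ_DR · Δt = 940.0 × 7200 = 6.77 × 10^6 ft³.

V ≈ 6.77 × 10^6 ft³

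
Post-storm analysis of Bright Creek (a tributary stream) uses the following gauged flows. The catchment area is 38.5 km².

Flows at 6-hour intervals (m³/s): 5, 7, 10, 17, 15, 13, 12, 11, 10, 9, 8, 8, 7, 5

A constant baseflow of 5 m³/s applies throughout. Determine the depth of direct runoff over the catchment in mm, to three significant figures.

d ≈ 37.6 mm

Direct runoff: 0.0, 2.0, 5.0, 12.0, 10.0, 8.0, 7.0, 6.0, 5.0, 4.0, 3.0, 3.0, 2.0, 0.0 m³/s; ΣQ_DR = 67.00 m³/s.
V = ΣQ_DR · Δt = 67.00 × 21600 s = 1.447 × 10^6 m³.
Over A = 38.5 km², depth = V / A = 37.6 mm.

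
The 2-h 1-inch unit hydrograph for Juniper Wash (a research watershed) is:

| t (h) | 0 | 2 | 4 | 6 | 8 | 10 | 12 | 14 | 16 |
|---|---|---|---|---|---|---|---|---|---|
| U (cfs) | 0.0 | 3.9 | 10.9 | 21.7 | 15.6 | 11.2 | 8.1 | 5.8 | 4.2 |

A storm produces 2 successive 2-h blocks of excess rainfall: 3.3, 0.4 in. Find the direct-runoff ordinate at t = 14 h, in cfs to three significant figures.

Q ≈ 22.4 cfs

By discrete convolution, Q_j = Σ (P_i / 1 in) · U_{j−i}.
At t = 14 h (j=7): Q = (3.3/1)·5.8 + (0.4/1)·8.1 = 22.4 cfs.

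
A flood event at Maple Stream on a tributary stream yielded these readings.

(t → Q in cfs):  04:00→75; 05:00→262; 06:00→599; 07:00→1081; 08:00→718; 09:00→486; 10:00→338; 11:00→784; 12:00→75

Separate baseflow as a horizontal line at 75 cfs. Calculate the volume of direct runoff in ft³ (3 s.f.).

Direct-runoff ordinates (Q − Q_b): 0.0, 187.0, 524.0, 1006.0, 643.0, 411.0, 263.0, 709.0, 0.0 cfs.
ΣQ_DR = 3743 cfs.
With Δt = 1 h = 3600 s, V = ΣQ_DR · Δt = 3743 × 3600 = 1.35 × 10^7 ft³.

V ≈ 1.35 × 10^7 ft³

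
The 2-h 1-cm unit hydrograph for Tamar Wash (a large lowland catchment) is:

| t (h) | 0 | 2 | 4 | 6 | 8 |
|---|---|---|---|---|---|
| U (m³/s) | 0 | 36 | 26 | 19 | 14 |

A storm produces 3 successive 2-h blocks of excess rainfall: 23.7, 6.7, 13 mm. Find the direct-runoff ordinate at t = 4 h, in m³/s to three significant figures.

By discrete convolution, Q_j = Σ (P_i / 10 mm) · U_{j−i}.
At t = 4 h (j=2): Q = (23.7/10)·26 + (6.7/10)·36 + (13/10)·0 = 85.7 m³/s.

Q ≈ 85.7 m³/s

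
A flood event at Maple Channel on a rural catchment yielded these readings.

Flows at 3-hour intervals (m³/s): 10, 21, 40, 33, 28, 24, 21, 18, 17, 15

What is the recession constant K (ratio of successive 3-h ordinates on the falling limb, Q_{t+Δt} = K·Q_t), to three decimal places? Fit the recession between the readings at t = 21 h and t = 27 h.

K ≈ 0.913

Using the recession-limb readings at t = 21 h and t = 27 h: Q falls from 18 to 15 m³/s over 2 intervals.
K = (Q₂/Q₁)^(1/2) = (15/18)^(1/2) = 0.913.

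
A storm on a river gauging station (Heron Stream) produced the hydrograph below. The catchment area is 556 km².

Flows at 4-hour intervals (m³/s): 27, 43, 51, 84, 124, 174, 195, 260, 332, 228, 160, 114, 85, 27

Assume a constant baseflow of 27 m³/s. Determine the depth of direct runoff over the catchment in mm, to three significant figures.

d ≈ 39.5 mm

Direct runoff: 0.0, 16.0, 24.0, 57.0, 97.0, 147.0, 168.0, 233.0, 305.0, 201.0, 133.0, 87.0, 58.0, 0.0 m³/s; ΣQ_DR = 1526 m³/s.
V = ΣQ_DR · Δt = 1526 × 14400 s = 2.197 × 10^7 m³.
Over A = 556 km², depth = V / A = 39.5 mm.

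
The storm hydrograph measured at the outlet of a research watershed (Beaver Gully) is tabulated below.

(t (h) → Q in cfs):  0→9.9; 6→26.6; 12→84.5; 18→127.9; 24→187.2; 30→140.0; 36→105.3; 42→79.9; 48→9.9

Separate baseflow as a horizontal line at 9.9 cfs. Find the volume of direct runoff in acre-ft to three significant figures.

Direct-runoff ordinates (Q − Q_b): 0.0, 16.7, 74.6, 118.0, 177.3, 130.1, 95.4, 70.0, 0.0 cfs.
ΣQ_DR = 682.1 cfs.
With Δt = 6 h = 21600 s, V = ΣQ_DR · Δt = 682.1 × 21600 = 1.47 × 10^7 ft³ = 338 acre-ft.

V ≈ 338 acre-ft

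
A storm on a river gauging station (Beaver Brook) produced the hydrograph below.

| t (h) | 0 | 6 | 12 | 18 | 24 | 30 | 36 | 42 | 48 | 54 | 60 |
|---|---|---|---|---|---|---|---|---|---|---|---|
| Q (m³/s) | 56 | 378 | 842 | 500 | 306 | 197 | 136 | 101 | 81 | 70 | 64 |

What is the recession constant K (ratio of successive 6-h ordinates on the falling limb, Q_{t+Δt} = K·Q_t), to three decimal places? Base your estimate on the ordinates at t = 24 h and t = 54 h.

K ≈ 0.745

Using the recession-limb readings at t = 24 h and t = 54 h: Q falls from 306 to 70 m³/s over 5 intervals.
K = (Q₂/Q₁)^(1/5) = (70/306)^(1/5) = 0.745.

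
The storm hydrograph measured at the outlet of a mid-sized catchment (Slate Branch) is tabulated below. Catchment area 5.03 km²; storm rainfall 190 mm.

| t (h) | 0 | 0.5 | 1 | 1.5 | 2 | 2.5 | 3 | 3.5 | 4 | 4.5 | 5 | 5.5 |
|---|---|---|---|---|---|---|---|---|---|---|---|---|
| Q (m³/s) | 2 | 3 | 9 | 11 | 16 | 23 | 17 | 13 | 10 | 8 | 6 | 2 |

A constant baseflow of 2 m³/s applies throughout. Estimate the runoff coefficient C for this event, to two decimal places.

C ≈ 0.18

ΣQ_DR = 96.00 m³/s; V = ΣQ_DR·Δt = 1.728 × 10^5 m³.
Runoff depth d = V / A = 34.35 mm.
C = d / P = 34.35 / 190 = 0.18.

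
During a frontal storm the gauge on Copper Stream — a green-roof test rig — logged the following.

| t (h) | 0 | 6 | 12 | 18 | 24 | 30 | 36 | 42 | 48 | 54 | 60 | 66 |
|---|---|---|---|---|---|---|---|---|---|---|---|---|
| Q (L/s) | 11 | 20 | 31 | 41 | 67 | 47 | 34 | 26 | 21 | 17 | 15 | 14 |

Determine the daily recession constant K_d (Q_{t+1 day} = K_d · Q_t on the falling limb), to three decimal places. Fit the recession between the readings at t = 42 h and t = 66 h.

Between t = 42 h and t = 66 h the flow falls from 26 to 14 L/s over 4×6 h = 24 h.
Per-interval ratio K = (14/26)^(1/4) = 0.8566; K_d = K^(24/6) = 0.538.

K_d ≈ 0.538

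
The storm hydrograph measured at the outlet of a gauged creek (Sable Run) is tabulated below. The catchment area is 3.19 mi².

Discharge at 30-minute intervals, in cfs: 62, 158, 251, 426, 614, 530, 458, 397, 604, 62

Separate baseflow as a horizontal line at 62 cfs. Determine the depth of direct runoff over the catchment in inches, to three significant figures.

d ≈ 0.715 in

Direct runoff: 0.0, 96.0, 189.0, 364.0, 552.0, 468.0, 396.0, 335.0, 542.0, 0.0 cfs; ΣQ_DR = 2942 cfs.
V = ΣQ_DR · Δt = 2942 × 1800 s = 5.296 × 10^6 ft³.
Over A = 3.19 mi², depth = V / A = 0.715 in.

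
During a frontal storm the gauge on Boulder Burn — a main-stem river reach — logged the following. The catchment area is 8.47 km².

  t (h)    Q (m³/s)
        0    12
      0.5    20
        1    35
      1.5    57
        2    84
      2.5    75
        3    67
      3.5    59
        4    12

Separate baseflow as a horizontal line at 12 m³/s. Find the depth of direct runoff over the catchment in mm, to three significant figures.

d ≈ 66.5 mm

Direct runoff: 0.0, 8.0, 23.0, 45.0, 72.0, 63.0, 55.0, 47.0, 0.0 m³/s; ΣQ_DR = 313.0 m³/s.
V = ΣQ_DR · Δt = 313.0 × 1800 s = 5.634 × 10^5 m³.
Over A = 8.47 km², depth = V / A = 66.5 mm.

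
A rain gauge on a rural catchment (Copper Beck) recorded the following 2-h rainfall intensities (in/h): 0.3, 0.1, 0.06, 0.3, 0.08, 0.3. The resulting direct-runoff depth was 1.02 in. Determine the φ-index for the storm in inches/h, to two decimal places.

φ ≈ 0.13 in/h

Only the 3 blocks with intensity above φ contribute runoff: 0.3, 0.3, 0.3 in/h.
Σ(I−φ)·Δt = d  ⇒  (0.3+0.3+0.3 − 3φ)·2 = 1.02
φ = (0.9000 − 1.02/2) / 3 = 0.13 in/h.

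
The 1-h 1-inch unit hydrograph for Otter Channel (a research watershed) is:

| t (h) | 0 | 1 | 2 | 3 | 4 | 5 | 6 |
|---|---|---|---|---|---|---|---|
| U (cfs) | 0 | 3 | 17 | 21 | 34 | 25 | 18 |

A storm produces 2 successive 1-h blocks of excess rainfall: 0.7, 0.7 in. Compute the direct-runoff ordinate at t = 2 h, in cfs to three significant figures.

By discrete convolution, Q_j = Σ (P_i / 1 in) · U_{j−i}.
At t = 2 h (j=2): Q = (0.7/1)·17 + (0.7/1)·3 = 14.0 cfs.

Q ≈ 14.0 cfs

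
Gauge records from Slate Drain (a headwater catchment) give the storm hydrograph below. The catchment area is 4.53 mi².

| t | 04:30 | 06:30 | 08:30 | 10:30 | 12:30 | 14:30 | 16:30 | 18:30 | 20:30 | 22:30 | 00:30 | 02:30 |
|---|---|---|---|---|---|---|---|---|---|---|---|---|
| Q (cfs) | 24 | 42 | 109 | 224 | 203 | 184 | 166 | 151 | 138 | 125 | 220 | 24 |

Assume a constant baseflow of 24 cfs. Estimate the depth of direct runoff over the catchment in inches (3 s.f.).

Direct runoff: 0.0, 18.0, 85.0, 200.0, 179.0, 160.0, 142.0, 127.0, 114.0, 101.0, 196.0, 0.0 cfs; ΣQ_DR = 1322 cfs.
V = ΣQ_DR · Δt = 1322 × 7200 s = 9.518 × 10^6 ft³.
Over A = 4.53 mi², depth = V / A = 0.904 in.

d ≈ 0.904 in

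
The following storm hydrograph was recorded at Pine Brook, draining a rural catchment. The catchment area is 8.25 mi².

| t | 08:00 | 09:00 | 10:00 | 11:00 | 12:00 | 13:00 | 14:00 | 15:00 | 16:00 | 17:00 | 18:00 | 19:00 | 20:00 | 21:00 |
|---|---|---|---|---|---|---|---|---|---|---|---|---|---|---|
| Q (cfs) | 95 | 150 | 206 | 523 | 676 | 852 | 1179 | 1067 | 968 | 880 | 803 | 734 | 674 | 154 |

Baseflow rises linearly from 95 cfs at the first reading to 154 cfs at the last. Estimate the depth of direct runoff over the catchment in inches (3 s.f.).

d ≈ 1.36 in

Direct runoff: 0.00, 50.46, 101.92, 414.38, 562.85, 734.31, 1056.77, 940.23, 836.69, 744.15, 662.62, 589.08, 524.54, 0.00 cfs; ΣQ_DR = 7218 cfs.
V = ΣQ_DR · Δt = 7218 × 3600 s = 2.598 × 10^7 ft³.
Over A = 8.25 mi², depth = V / A = 1.36 in.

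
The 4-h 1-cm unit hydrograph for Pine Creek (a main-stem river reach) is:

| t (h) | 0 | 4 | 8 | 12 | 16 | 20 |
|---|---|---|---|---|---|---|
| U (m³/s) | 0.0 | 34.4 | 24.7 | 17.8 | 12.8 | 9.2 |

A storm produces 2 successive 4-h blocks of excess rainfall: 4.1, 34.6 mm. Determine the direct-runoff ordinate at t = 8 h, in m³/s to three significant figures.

By discrete convolution, Q_j = Σ (P_i / 10 mm) · U_{j−i}.
At t = 8 h (j=2): Q = (4.1/10)·24.7 + (34.6/10)·34.4 = 129 m³/s.

Q ≈ 129 m³/s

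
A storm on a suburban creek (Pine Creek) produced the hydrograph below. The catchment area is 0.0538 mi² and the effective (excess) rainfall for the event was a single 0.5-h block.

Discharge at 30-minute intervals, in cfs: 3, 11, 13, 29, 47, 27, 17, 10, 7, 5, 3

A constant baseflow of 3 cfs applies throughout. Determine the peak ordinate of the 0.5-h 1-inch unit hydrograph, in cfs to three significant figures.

U_p ≈ 22.0 cfs

Direct runoff: 0.0, 8.0, 10.0, 26.0, 44.0, 24.0, 14.0, 7.0, 4.0, 2.0, 0.0 cfs; ΣQ_DR = 139.0 cfs, peak = 44.0 cfs.
Runoff depth d = ΣQ_DR·Δt / A = 139.0 × 1800 / (0.0538 mi²) = 2.002 in.
The 1-inch UH is the DRH scaled by (1 in)/d, so U_p = 44.0 × 1/2.002 = 22.0 cfs.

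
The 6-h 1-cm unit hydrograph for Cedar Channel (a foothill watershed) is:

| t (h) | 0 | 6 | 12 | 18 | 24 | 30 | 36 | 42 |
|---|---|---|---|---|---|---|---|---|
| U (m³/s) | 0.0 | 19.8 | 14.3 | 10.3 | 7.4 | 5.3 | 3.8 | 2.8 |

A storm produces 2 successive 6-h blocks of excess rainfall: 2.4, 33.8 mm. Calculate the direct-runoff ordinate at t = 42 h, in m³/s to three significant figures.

By discrete convolution, Q_j = Σ (P_i / 10 mm) · U_{j−i}.
At t = 42 h (j=7): Q = (2.4/10)·2.8 + (33.8/10)·3.8 = 13.5 m³/s.

Q ≈ 13.5 m³/s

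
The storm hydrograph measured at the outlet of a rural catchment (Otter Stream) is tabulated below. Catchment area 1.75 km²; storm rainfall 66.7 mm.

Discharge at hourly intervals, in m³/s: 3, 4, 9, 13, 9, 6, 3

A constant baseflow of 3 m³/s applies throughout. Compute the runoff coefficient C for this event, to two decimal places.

C ≈ 0.80

ΣQ_DR = 26.00 m³/s; V = ΣQ_DR·Δt = 93600 m³.
Runoff depth d = V / A = 53.49 mm.
C = d / P = 53.49 / 66.7 = 0.80.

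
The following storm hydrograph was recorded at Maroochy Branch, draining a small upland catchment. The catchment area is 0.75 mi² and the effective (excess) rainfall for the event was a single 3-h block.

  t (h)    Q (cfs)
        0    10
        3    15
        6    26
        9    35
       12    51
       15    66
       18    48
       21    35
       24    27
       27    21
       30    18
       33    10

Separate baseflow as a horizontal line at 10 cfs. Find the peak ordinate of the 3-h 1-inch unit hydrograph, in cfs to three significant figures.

U_p ≈ 37.3 cfs

Direct runoff: 0.0, 5.0, 16.0, 25.0, 41.0, 56.0, 38.0, 25.0, 17.0, 11.0, 8.0, 0.0 cfs; ΣQ_DR = 242.0 cfs, peak = 56.0 cfs.
Runoff depth d = ΣQ_DR·Δt / A = 242.0 × 10800 / (0.75 mi²) = 1.500 in.
The 1-inch UH is the DRH scaled by (1 in)/d, so U_p = 56.0 × 1/1.500 = 37.3 cfs.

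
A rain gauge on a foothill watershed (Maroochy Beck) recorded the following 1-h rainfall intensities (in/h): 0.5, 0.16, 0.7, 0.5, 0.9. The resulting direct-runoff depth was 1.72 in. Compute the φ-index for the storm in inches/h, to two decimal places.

φ ≈ 0.22 in/h

Only the 4 blocks with intensity above φ contribute runoff: 0.5, 0.7, 0.5, 0.9 in/h.
Σ(I−φ)·Δt = d  ⇒  (0.5+0.7+0.5+0.9 − 4φ)·1 = 1.72
φ = (2.600 − 1.72/1) / 4 = 0.22 in/h.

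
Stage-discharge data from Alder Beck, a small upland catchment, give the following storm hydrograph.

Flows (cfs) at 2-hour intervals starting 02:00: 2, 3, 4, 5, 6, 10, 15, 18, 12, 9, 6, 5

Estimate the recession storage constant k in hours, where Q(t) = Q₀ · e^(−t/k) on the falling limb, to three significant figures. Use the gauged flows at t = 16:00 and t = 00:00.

On the falling limb, Q drops from 18 to 5 cfs between t = 16:00 and t = 00:00 (Δt = 8 h).
k = −Δt / ln(Q₂/Q₁) = −8 / ln(5/18) = 6.25 h.

k ≈ 6.25 h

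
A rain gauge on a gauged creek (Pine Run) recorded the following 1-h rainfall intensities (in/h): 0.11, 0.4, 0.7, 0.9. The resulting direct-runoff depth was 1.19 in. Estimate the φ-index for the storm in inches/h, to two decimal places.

Only the 3 blocks with intensity above φ contribute runoff: 0.4, 0.7, 0.9 in/h.
Σ(I−φ)·Δt = d  ⇒  (0.4+0.7+0.9 − 3φ)·1 = 1.19
φ = (2.000 − 1.19/1) / 3 = 0.27 in/h.

φ ≈ 0.27 in/h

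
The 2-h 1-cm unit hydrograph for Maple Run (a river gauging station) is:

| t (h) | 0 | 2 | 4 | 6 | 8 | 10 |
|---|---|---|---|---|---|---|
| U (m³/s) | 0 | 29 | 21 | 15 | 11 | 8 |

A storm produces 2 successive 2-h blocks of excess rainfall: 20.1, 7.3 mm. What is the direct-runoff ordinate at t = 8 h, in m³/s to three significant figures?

Q ≈ 33.1 m³/s

By discrete convolution, Q_j = Σ (P_i / 10 mm) · U_{j−i}.
At t = 8 h (j=4): Q = (20.1/10)·11 + (7.3/10)·15 = 33.1 m³/s.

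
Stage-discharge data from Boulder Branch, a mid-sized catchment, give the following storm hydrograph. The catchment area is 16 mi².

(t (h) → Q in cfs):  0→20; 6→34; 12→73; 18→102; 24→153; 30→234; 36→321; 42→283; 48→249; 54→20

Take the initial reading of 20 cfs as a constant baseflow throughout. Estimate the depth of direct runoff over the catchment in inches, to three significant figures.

d ≈ 0.749 in

Direct runoff: 0.0, 14.0, 53.0, 82.0, 133.0, 214.0, 301.0, 263.0, 229.0, 0.0 cfs; ΣQ_DR = 1289 cfs.
V = ΣQ_DR · Δt = 1289 × 21600 s = 2.784 × 10^7 ft³.
Over A = 16 mi², depth = V / A = 0.749 in.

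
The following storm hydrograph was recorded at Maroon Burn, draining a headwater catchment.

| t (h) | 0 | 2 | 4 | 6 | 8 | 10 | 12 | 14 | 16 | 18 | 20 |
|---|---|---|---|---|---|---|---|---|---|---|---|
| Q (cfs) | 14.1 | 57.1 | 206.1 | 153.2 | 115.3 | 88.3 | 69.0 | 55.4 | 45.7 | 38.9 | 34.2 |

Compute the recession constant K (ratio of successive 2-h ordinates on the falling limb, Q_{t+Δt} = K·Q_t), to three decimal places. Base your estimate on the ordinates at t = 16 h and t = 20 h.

Using the recession-limb readings at t = 16 h and t = 20 h: Q falls from 45.7 to 34.2 cfs over 2 intervals.
K = (Q₂/Q₁)^(1/2) = (34.2/45.7)^(1/2) = 0.865.

K ≈ 0.865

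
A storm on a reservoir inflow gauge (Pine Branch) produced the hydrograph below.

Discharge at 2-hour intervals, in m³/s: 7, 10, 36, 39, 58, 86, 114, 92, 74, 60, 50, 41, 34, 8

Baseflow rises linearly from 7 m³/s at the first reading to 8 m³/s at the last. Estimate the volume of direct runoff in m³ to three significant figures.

V ≈ 4.35 × 10^6 m³

Direct-runoff ordinates (Q − Q_b): 0.00, 2.92, 28.85, 31.77, 50.69, 78.62, 106.54, 84.46, 66.38, 52.31, 42.23, 33.15, 26.08, 0.00 m³/s.
ΣQ_DR = 604.0 m³/s.
With Δt = 2 h = 7200 s, V = ΣQ_DR · Δt = 604.0 × 7200 = 4.35 × 10^6 m³.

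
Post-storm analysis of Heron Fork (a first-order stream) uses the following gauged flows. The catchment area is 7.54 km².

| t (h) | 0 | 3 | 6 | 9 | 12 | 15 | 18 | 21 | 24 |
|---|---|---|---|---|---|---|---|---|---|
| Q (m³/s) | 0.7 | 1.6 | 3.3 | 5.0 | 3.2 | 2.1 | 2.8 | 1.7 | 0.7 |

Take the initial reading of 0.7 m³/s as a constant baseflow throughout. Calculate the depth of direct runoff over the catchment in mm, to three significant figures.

Direct runoff: 0.0, 0.9, 2.6, 4.3, 2.5, 1.4, 2.1, 1.0, 0.0 m³/s; ΣQ_DR = 14.80 m³/s.
V = ΣQ_DR · Δt = 14.80 × 10800 s = 1.598 × 10^5 m³.
Over A = 7.54 km², depth = V / A = 21.2 mm.

d ≈ 21.2 mm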